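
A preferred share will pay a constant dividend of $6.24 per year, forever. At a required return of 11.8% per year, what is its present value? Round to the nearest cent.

Level perpetuity: PV = C / r = $6.24 / 0.118 = $52.88

$52.88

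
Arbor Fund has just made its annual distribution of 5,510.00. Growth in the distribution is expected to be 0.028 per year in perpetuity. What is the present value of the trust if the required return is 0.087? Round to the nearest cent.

D₁ = D₀ × (1 + g) = 5,510.00 × 1.028 = 5,664.2800
Growing perpetuity: P = D₁ / (r − g) = 5,664.2800 / (0.087 − 0.028) = 96,004.75

96004.75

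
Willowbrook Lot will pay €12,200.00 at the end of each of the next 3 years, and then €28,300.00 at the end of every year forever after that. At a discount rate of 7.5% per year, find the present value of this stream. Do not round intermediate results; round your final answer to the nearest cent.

€335464.87

PV of 3-year annuity: €12,200.00 × [1 − (1+0.075)^−3] / 0.075 = 31726.41403
Perpetuity value at year 3: €28,300.00 / 0.075 = 377333.33333
PV of perpetuity: 377333.33333 / (1+0.075)^3 = 303738.45489
Total PV = 31726.41403 + 303738.45489 = 335464.86892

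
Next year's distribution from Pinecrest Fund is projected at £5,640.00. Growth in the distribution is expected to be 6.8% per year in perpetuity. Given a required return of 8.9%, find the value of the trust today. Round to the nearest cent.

Growing perpetuity: P = D₁ / (r − g) = £5,640.0000 / (0.089 − 0.068) = £268,571.43

£268571.43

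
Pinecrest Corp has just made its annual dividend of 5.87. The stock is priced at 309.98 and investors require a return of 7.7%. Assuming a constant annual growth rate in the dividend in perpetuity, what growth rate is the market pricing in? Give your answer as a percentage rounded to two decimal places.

P = D₀(1+g)/(r−g) ⇒ P(r−g) = D₀(1+g) ⇒ g(P+D₀) = P·r − D₀
g = (P·r − D₀)/(P + D₀) = (309.98×0.077 − 5.87) / (309.98 + 5.87) = 0.056984

5.70%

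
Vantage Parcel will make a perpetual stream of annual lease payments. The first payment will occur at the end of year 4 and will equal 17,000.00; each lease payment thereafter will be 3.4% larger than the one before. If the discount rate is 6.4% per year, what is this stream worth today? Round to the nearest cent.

Value at end of year 3: C₁ / (r − g) = 17,000.00 / (0.064 − 0.034) = 566,666.6667
Discount to today: PV = 566,666.6667 / (1 + 0.064)^3 = 566,666.6667 / 1.204550 = 470,438.42

470438.42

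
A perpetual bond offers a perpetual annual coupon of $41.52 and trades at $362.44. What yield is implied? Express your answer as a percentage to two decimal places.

11.46%

P = C/r ⇒ r = C/P = $41.52/$362.44 = 0.114557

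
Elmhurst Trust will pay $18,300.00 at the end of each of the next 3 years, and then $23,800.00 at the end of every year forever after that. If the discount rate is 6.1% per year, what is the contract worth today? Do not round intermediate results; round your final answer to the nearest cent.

$375489.53

PV of 3-year annuity: $18,300.00 × [1 − (1+0.061)^−3] / 0.061 = 48825.75643
Perpetuity value at year 3: $23,800.00 / 0.061 = 390163.93443
PV of perpetuity: 390163.93443 / (1+0.061)^3 = 326663.77032
Total PV = 48825.75643 + 326663.77032 = 375489.52675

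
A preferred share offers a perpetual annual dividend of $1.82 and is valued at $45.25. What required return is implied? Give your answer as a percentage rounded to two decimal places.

4.02%

P = C/r ⇒ r = C/P = $1.82/$45.25 = 0.040221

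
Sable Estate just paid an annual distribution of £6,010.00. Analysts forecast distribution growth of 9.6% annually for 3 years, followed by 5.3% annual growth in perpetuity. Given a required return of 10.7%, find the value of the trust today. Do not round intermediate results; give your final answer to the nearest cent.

D_1 = 6586.96000
D_2 = 7219.30816
D_3 = 7912.36174
Terminal value at year 3: TV = D_3×(1+g_2)/(r−g_2) = 8331.71692/0.054 = 154291.05400
P_0 = D_1/(1+r)^1 + D_2/(1+r)^2 + D_3/(1+r)^3 + TV/(1+r)^3
    = 5950.28004 + 5891.15350 + 5832.61448 + 113735.98239 = 131410.03040

£131410.03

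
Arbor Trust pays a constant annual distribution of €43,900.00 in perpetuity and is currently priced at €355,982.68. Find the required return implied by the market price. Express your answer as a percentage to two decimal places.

P = C/r ⇒ r = C/P = €43,900.00/€355,982.68 = 0.123321

12.33%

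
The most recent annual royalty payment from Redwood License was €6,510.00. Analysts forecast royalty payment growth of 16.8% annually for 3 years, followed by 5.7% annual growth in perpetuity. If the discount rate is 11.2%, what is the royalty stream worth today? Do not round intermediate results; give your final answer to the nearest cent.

D_1 = 7603.68000
D_2 = 8881.09824
D_3 = 10373.12274
Terminal value at year 3: TV = D_3×(1+g_2)/(r−g_2) = 10964.39074/0.055 = 199352.55892
P_0 = D_1/(1+r)^1 + D_2/(1+r)^2 + D_3/(1+r)^3 + TV/(1+r)^3
    = 6837.84173 + 7182.19347 + 7543.88666 + 144979.78553 = 166543.70739

€166543.71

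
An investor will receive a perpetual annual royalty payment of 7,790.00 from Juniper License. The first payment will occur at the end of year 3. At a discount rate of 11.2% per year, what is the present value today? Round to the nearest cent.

Value at end of year 2: C / r = 7,790.00 / 0.112 = 69,553.5714
Discount to today: PV = 69,553.5714 / (1 + 0.112)^2 = 69,553.5714 / 1.236544 = 56,248.36

56248.36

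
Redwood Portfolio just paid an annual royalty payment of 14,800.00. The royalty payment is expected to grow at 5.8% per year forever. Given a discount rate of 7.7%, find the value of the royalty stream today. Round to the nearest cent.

824126.32

D₁ = D₀ × (1 + g) = 14,800.00 × 1.058 = 15,658.4000
Growing perpetuity: P = D₁ / (r − g) = 15,658.4000 / (0.077 − 0.058) = 824,126.32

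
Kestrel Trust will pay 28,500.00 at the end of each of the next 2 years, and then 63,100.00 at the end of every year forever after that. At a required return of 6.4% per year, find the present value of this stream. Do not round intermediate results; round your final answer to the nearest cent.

922855.92

PV of 2-year annuity: 28,500.00 × [1 − (1+0.064)^−2] / 0.064 = 51960.25779
Perpetuity value at year 2: 63,100.00 / 0.064 = 985937.50000
PV of perpetuity: 985937.50000 / (1+0.064)^2 = 870895.66609
Total PV = 51960.25779 + 870895.66609 = 922855.92388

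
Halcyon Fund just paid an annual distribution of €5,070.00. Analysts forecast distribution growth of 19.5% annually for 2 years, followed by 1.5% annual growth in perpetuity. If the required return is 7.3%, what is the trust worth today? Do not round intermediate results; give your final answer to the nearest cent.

€121982.97

D_1 = 6058.65000
D_2 = 7240.08675
Terminal value at year 2: TV = D_2×(1+g_2)/(r−g_2) = 7348.68805/0.058 = 126701.51813
P_0 = D_1/(1+r)^1 + D_2/(1+r)^2 + TV/(1+r)^2
    = 5646.45853 + 6288.46034 + 110048.05588 = 121982.97474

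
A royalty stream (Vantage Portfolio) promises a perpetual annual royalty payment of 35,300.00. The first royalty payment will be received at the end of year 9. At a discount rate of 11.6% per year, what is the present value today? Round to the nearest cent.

Value at end of year 8: C / r = 35,300.00 / 0.116 = 304,310.3448
Discount to today: PV = 304,310.3448 / (1 + 0.116)^8 = 304,310.3448 / 2.406099 = 126,474.55

126474.55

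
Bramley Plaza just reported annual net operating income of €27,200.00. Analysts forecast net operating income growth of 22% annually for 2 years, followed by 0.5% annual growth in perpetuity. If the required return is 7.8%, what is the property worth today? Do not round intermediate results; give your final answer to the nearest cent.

D_1 = 33184.00000
D_2 = 40484.48000
Terminal value at year 2: TV = D_2×(1+g_2)/(r−g_2) = 40686.90240/0.073 = 557354.82740
P_0 = D_1/(1+r)^1 + D_2/(1+r)^2 + TV/(1+r)^2
    = 30782.93135 + 34837.82584 + 479616.64337 = 545237.40056

€545237.40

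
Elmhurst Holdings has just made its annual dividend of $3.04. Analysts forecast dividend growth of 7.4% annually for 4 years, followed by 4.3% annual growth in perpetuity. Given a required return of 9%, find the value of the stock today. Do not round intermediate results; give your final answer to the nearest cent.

D_1 = 3.26496
D_2 = 3.50657
D_3 = 3.76605
D_4 = 4.04474
Terminal value at year 4: TV = D_4×(1+g_2)/(r−g_2) = 4.21866/0.047 = 89.75883
P_0 = D_1/(1+r)^1 + D_2/(1+r)^2 + D_3/(1+r)^3 + D_4/(1+r)^4 + TV/(1+r)^4
    = 2.99538 + 2.95141 + 2.90808 + 2.86540 + 63.58741 = 75.30768

$75.31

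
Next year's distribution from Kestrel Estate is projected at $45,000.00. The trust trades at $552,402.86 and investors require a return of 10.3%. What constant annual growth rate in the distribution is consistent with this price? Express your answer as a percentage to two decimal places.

2.15%

P = D₁/(r−g) ⇒ g = r − D₁/P = 0.103 − $45,000.00/$552,402.86 = 0.021538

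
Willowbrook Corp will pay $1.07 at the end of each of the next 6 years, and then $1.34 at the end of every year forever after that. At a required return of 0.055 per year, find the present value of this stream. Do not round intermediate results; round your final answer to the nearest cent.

$23.01

PV of 6-year annuity: $1.07 × [1 − (1+0.055)^−6] / 0.055 = 5.34522
Perpetuity value at year 6: $1.34 / 0.055 = 24.36364
PV of perpetuity: 24.36364 / (1+0.055)^6 = 17.66963
Total PV = 5.34522 + 17.66963 = 23.01484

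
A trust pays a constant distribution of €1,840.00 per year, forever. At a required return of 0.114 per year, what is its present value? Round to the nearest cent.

Level perpetuity: PV = C / r = €1,840.00 / 0.114 = €16,140.35

€16140.35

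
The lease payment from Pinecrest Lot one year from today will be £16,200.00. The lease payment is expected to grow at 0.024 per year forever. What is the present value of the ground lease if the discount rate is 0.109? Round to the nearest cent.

£190588.24

Growing perpetuity: P = D₁ / (r − g) = £16,200.0000 / (0.109 − 0.024) = £190,588.24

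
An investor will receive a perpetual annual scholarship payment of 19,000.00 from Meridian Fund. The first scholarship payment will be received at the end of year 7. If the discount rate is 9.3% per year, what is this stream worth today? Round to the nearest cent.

Value at end of year 6: C / r = 19,000.00 / 0.093 = 204,301.0753
Discount to today: PV = 204,301.0753 / (1 + 0.093)^6 = 204,301.0753 / 1.704987 = 119,825.62

119825.62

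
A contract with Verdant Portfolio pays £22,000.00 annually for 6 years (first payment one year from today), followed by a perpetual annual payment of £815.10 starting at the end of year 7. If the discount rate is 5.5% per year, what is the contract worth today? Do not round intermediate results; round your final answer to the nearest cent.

PV of 6-year annuity: £22,000.00 × [1 − (1+0.055)^−6] / 0.055 = 109901.66679
Perpetuity value at year 6: £815.10 / 0.055 = 14820.00000
PV of perpetuity: 14820.00000 / (1+0.055)^6 = 10748.14325
Total PV = 109901.66679 + 10748.14325 = 120649.81004

£120649.81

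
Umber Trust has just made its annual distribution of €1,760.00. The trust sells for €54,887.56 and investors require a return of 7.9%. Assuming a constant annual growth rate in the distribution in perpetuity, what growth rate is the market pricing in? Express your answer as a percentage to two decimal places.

P = D₀(1+g)/(r−g) ⇒ P(r−g) = D₀(1+g) ⇒ g(P+D₀) = P·r − D₀
g = (P·r − D₀)/(P + D₀) = (€54,887.56×0.079 − €1,760.00) / (€54,887.56 + €1,760.00) = 0.045476

4.55%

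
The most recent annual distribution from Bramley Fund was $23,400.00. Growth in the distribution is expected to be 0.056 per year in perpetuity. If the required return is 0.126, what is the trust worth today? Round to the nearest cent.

$353005.71

D₁ = D₀ × (1 + g) = $23,400.00 × 1.056 = $24,710.4000
Growing perpetuity: P = D₁ / (r − g) = $24,710.4000 / (0.126 − 0.056) = $353,005.71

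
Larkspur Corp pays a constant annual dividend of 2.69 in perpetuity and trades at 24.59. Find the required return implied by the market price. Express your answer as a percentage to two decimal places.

10.94%

P = C/r ⇒ r = C/P = 2.69/24.59 = 0.109394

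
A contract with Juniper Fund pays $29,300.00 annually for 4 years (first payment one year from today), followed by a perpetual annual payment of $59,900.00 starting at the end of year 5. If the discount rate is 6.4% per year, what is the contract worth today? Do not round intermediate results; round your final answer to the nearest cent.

$830869.28

PV of 4-year annuity: $29,300.00 × [1 − (1+0.064)^−4] / 0.064 = 100604.53472
Perpetuity value at year 4: $59,900.00 / 0.064 = 935937.50000
PV of perpetuity: 935937.50000 / (1+0.064)^4 = 730264.74813
Total PV = 100604.53472 + 730264.74813 = 830869.28285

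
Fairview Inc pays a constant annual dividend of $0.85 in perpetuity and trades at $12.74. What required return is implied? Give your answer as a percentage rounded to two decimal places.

P = C/r ⇒ r = C/P = $0.85/$12.74 = 0.066719

6.67%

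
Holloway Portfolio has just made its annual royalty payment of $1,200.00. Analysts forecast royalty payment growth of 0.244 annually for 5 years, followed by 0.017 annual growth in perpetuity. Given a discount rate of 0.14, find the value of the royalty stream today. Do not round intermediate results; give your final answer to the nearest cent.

$23208.36

D_1 = 1492.80000
D_2 = 1857.04320
D_3 = 2310.16174
D_4 = 2873.84121
D_5 = 3575.05846
Terminal value at year 5: TV = D_5×(1+g_2)/(r−g_2) = 3635.83445/0.123 = 29559.62970
P_0 = D_1/(1+r)^1 + D_2/(1+r)^2 + D_3/(1+r)^3 + D_4/(1+r)^4 + D_5/(1+r)^5 + TV/(1+r)^5
    = 1309.47368 + 1428.93444 + 1559.29337 + 1701.54470 + 1856.77334 + 15352.34540 = 23208.36493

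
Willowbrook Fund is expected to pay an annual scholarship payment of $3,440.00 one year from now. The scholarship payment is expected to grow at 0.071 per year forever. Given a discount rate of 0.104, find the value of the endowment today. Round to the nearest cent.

$104242.42

Growing perpetuity: P = D₁ / (r − g) = $3,440.0000 / (0.104 − 0.071) = $104,242.42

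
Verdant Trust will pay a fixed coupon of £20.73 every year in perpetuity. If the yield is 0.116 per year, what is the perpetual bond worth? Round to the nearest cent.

£178.71

Level perpetuity: PV = C / r = £20.73 / 0.116 = £178.71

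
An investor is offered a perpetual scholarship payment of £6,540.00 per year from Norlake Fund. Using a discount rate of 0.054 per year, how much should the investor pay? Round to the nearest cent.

Level perpetuity: PV = C / r = £6,540.00 / 0.054 = £121,111.11

£121111.11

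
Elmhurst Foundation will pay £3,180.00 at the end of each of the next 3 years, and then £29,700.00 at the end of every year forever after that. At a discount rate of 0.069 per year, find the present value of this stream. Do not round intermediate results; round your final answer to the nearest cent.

PV of 3-year annuity: £3,180.00 × [1 − (1+0.069)^−3] / 0.069 = 8360.59574
Perpetuity value at year 3: £29,700.00 / 0.069 = 430434.78261
PV of perpetuity: 430434.78261 / (1+0.069)^3 = 352349.97332
Total PV = 8360.59574 + 352349.97332 = 360710.56907

£360710.57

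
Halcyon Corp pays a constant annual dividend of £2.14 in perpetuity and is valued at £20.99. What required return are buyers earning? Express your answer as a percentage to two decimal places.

10.20%

P = C/r ⇒ r = C/P = £2.14/£20.99 = 0.101953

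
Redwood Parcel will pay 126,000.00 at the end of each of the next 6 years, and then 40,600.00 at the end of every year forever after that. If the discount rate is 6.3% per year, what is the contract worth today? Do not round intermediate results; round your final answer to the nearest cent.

1060454.68

PV of 6-year annuity: 126,000.00 × [1 − (1+0.063)^−6] / 0.063 = 613785.59190
Perpetuity value at year 6: 40,600.00 / 0.063 = 644444.44444
PV of perpetuity: 644444.44444 / (1+0.063)^6 = 446669.08705
Total PV = 613785.59190 + 446669.08705 = 1060454.67896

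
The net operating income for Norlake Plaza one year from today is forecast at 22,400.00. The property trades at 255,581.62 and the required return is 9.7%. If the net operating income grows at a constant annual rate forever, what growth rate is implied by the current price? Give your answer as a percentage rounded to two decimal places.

0.94%

P = D₁/(r−g) ⇒ g = r − D₁/P = 0.097 − 22,400.00/255,581.62 = 0.009357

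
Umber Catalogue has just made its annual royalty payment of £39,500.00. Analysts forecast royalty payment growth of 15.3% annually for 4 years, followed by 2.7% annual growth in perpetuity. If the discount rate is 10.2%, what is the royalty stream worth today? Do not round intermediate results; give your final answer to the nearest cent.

D_1 = 45543.50000
D_2 = 52511.65550
D_3 = 60545.93879
D_4 = 69809.46743
Terminal value at year 4: TV = D_4×(1+g_2)/(r−g_2) = 71694.32305/0.075 = 955924.30729
P_0 = D_1/(1+r)^1 + D_2/(1+r)^2 + D_3/(1+r)^3 + D_4/(1+r)^4 + TV/(1+r)^4
    = 41328.03993 + 43240.68061 + 45241.83734 + 47335.60658 + 648182.23944 = 825328.40391

£825328.40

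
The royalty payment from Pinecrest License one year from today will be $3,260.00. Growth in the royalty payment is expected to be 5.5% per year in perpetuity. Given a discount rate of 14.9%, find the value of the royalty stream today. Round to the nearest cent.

Growing perpetuity: P = D₁ / (r − g) = $3,260.0000 / (0.149 − 0.055) = $34,680.85

$34680.85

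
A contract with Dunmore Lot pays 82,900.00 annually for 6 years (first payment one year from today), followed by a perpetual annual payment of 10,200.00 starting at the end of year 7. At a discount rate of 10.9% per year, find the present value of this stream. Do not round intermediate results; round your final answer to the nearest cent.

402026.13

PV of 6-year annuity: 82,900.00 × [1 − (1+0.109)^−6] / 0.109 = 351724.22526
Perpetuity value at year 6: 10,200.00 / 0.109 = 93577.98165
PV of perpetuity: 93577.98165 / (1+0.109)^6 = 50301.90086
Total PV = 351724.22526 + 50301.90086 = 402026.12612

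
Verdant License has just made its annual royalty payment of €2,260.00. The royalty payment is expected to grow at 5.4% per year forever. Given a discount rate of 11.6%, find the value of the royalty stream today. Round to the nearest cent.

€38420.00

D₁ = D₀ × (1 + g) = €2,260.00 × 1.054 = €2,382.0400
Growing perpetuity: P = D₁ / (r − g) = €2,382.0400 / (0.116 − 0.054) = €38,420.00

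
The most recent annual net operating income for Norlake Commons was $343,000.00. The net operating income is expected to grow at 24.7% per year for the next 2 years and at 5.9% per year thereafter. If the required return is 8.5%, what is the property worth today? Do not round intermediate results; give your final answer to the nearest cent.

$19301270.22

D_1 = 427721.00000
D_2 = 533368.08700
Terminal value at year 2: TV = D_2×(1+g_2)/(r−g_2) = 564836.80413/0.026 = 21724492.46665
P_0 = D_1/(1+r)^1 + D_2/(1+r)^2 + TV/(1+r)^2
    = 394212.90323 + 453072.34131 + 18453984.97879 = 19301270.22333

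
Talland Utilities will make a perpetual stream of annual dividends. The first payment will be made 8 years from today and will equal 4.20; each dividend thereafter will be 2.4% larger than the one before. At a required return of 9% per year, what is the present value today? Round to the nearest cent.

34.81

Value at end of year 7: C₁ / (r − g) = 4.20 / (0.09 − 0.024) = 63.6364
Discount to today: PV = 63.6364 / (1 + 0.09)^7 = 63.6364 / 1.828039 = 34.81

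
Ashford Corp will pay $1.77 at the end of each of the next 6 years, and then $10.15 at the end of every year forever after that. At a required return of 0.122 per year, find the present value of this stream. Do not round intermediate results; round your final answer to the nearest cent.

$48.94

PV of 6-year annuity: $1.77 × [1 − (1+0.122)^−6] / 0.122 = 7.23616
Perpetuity value at year 6: $10.15 / 0.122 = 83.19672
PV of perpetuity: 83.19672 / (1+0.122)^6 = 41.70125
Total PV = 7.23616 + 41.70125 = 48.93741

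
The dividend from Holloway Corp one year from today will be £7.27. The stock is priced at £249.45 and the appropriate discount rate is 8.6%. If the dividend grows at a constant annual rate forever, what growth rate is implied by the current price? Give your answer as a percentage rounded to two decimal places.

5.69%

P = D₁/(r−g) ⇒ g = r − D₁/P = 0.086 − £7.27/£249.45 = 0.056856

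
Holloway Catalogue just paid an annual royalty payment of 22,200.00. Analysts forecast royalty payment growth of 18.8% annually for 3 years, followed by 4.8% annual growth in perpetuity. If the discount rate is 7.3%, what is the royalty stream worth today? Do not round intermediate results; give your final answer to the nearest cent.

D_1 = 26373.60000
D_2 = 31331.83680
D_3 = 37222.22212
Terminal value at year 3: TV = D_3×(1+g_2)/(r−g_2) = 39008.88878/0.025 = 1560355.55120
P_0 = D_1/(1+r)^1 + D_2/(1+r)^2 + D_3/(1+r)^3 + TV/(1+r)^3
    = 24579.31034 + 27213.62599 + 30130.27743 + 1263061.22972 = 1344984.44349

1344984.44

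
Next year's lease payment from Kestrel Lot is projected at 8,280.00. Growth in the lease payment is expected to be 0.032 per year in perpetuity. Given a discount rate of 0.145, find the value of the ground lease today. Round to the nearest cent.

73274.34

Growing perpetuity: P = D₁ / (r − g) = 8,280.0000 / (0.145 − 0.032) = 73,274.34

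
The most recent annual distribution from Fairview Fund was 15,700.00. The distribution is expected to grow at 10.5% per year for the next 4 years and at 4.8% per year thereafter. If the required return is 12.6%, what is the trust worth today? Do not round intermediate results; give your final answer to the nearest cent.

D_1 = 17348.50000
D_2 = 19170.09250
D_3 = 21182.95221
D_4 = 23407.16219
Terminal value at year 4: TV = D_4×(1+g_2)/(r−g_2) = 24530.70598/0.078 = 314496.23051
P_0 = D_1/(1+r)^1 + D_2/(1+r)^2 + D_3/(1+r)^3 + D_4/(1+r)^4 + TV/(1+r)^4
    = 15407.19361 + 15119.84808 + 14837.86157 + 14561.13413 + 195641.90474 = 255567.94212

255567.94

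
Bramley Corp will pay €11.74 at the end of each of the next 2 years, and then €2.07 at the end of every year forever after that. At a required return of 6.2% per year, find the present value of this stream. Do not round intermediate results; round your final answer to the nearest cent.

PV of 2-year annuity: €11.74 × [1 − (1+0.062)^−2] / 0.062 = 21.46385
Perpetuity value at year 2: €2.07 / 0.062 = 33.38710
PV of perpetuity: 33.38710 / (1+0.062)^2 = 29.60258
Total PV = 21.46385 + 29.60258 = 51.06644

€51.07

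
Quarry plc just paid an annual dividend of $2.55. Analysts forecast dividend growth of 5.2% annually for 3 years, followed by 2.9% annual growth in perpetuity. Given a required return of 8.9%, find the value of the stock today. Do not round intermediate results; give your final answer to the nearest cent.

$46.57

D_1 = 2.68260
D_2 = 2.82210
D_3 = 2.96884
Terminal value at year 3: TV = D_3×(1+g_2)/(r−g_2) = 3.05494/0.06 = 50.91568
P_0 = D_1/(1+r)^1 + D_2/(1+r)^2 + D_3/(1+r)^3 + TV/(1+r)^3
    = 2.46336 + 2.37967 + 2.29881 + 39.42465 = 46.56649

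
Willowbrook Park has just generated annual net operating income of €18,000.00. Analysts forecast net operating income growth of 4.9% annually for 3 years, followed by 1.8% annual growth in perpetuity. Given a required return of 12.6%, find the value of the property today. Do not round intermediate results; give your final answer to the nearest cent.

€184130.88

D_1 = 18882.00000
D_2 = 19807.21800
D_3 = 20777.77168
Terminal value at year 3: TV = D_3×(1+g_2)/(r−g_2) = 21151.77157/0.108 = 195849.73678
P_0 = D_1/(1+r)^1 + D_2/(1+r)^2 + D_3/(1+r)^3 + TV/(1+r)^3
    = 16769.09414 + 15622.36212 + 14554.04784 + 137185.37686 = 184130.88096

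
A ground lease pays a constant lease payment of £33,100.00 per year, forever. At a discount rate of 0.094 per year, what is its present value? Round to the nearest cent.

£352127.66

Level perpetuity: PV = C / r = £33,100.00 / 0.094 = £352,127.66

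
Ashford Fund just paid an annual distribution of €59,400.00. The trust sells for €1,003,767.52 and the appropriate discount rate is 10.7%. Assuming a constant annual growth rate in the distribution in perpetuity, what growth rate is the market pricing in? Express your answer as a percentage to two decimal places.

P = D₀(1+g)/(r−g) ⇒ P(r−g) = D₀(1+g) ⇒ g(P+D₀) = P·r − D₀
g = (P·r − D₀)/(P + D₀) = (€1,003,767.52×0.107 − €59,400.00) / (€1,003,767.52 + €59,400.00) = 0.045151

4.52%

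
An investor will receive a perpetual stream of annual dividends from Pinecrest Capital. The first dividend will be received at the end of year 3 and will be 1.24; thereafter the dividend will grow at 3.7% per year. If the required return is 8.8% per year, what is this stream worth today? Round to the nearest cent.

20.54

Value at end of year 2: C₁ / (r − g) = 1.24 / (0.088 − 0.037) = 24.3137
Discount to today: PV = 24.3137 / (1 + 0.088)^2 = 24.3137 / 1.183744 = 20.54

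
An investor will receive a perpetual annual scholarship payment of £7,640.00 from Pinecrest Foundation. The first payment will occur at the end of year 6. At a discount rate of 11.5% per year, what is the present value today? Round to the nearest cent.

£38549.72

Value at end of year 5: C / r = £7,640.00 / 0.115 = £66,434.7826
Discount to today: PV = £66,434.7826 / (1 + 0.115)^5 = £66,434.7826 / 1.723353 = £38,549.72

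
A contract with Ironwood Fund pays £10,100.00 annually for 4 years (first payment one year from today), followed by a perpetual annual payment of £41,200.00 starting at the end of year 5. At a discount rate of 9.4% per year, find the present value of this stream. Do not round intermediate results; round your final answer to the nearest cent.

£338420.89

PV of 4-year annuity: £10,100.00 × [1 − (1+0.094)^−4] / 0.094 = 32435.93340
Perpetuity value at year 4: £41,200.00 / 0.094 = 438297.87234
PV of perpetuity: 438297.87234 / (1+0.094)^4 = 305984.95592
Total PV = 32435.93340 + 305984.95592 = 338420.88931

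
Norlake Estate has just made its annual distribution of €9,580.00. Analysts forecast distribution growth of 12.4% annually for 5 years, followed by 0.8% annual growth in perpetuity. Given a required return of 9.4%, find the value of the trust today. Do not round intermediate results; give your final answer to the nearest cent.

D_1 = 10767.92000
D_2 = 12103.14208
D_3 = 13603.93170
D_4 = 15290.81923
D_5 = 17186.88081
Terminal value at year 5: TV = D_5×(1+g_2)/(r−g_2) = 17324.37586/0.086 = 201446.23092
P_0 = D_1/(1+r)^1 + D_2/(1+r)^2 + D_3/(1+r)^3 + D_4/(1+r)^4 + D_5/(1+r)^5 + TV/(1+r)^5
    = 9842.70567 + 10112.61533 + 10389.92654 + 10674.84225 + 10967.57102 + 128550.13472 = 180537.79553

€180537.80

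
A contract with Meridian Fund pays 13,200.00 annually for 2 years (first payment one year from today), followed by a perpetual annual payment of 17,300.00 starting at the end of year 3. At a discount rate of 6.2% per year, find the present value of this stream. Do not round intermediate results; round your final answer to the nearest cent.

271536.36

PV of 2-year annuity: 13,200.00 × [1 − (1+0.062)^−2] / 0.062 = 24133.12479
Perpetuity value at year 2: 17,300.00 / 0.062 = 279032.25806
PV of perpetuity: 279032.25806 / (1+0.062)^2 = 247403.23845
Total PV = 24133.12479 + 247403.23845 = 271536.36324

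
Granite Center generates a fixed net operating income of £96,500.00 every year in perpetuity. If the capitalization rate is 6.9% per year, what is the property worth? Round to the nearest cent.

Level perpetuity: PV = C / r = £96,500.00 / 0.069 = £1,398,550.72

£1398550.72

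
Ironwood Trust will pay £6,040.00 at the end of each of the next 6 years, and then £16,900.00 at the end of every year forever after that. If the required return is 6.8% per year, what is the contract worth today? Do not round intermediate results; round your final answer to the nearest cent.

PV of 6-year annuity: £6,040.00 × [1 − (1+0.068)^−6] / 0.068 = 28968.51913
Perpetuity value at year 6: £16,900.00 / 0.068 = 248529.41176
PV of perpetuity: 248529.41176 / (1+0.068)^6 = 167475.11156
Total PV = 28968.51913 + 167475.11156 = 196443.63068

£196443.63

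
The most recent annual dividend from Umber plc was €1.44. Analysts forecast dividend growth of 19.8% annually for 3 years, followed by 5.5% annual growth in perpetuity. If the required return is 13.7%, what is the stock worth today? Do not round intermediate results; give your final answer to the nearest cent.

D_1 = 1.72512
D_2 = 2.06669
D_3 = 2.47590
Terminal value at year 3: TV = D_3×(1+g_2)/(r−g_2) = 2.61207/0.082 = 31.85456
P_0 = D_1/(1+r)^1 + D_2/(1+r)^2 + D_3/(1+r)^3 + TV/(1+r)^3
    = 1.51726 + 1.59866 + 1.68442 + 21.67156 = 26.47190

€26.47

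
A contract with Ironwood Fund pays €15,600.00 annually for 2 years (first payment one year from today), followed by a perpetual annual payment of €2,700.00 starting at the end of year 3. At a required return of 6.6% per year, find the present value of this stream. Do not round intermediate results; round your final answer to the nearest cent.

€64362.48

PV of 2-year annuity: €15,600.00 × [1 − (1+0.066)^−2] / 0.066 = 28362.23859
Perpetuity value at year 2: €2,700.00 / 0.066 = 40909.09091
PV of perpetuity: 40909.09091 / (1+0.066)^2 = 36000.24192
Total PV = 28362.23859 + 36000.24192 = 64362.48052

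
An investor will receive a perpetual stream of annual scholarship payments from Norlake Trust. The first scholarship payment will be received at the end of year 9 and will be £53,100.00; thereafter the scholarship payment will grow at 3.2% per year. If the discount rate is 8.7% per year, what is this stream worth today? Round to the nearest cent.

Value at end of year 8: C₁ / (r − g) = £53,100.00 / (0.087 − 0.032) = £965,454.5455
Discount to today: PV = £965,454.5455 / (1 + 0.087)^8 = £965,454.5455 / 1.949110 = £495,330.97

£495330.97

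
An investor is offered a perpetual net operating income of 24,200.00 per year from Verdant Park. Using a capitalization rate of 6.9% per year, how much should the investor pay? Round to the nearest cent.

Level perpetuity: PV = C / r = 24,200.00 / 0.069 = 350,724.64

350724.64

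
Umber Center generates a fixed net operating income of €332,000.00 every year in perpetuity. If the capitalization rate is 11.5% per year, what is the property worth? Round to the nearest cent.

€2886956.52

Level perpetuity: PV = C / r = €332,000.00 / 0.115 = €2,886,956.52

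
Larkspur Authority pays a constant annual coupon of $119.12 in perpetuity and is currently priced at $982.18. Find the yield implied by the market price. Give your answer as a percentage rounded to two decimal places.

12.13%

P = C/r ⇒ r = C/P = $119.12/$982.18 = 0.121281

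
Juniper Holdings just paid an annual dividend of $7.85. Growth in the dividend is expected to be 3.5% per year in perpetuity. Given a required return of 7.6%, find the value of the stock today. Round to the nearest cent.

$198.16

D₁ = D₀ × (1 + g) = $7.85 × 1.035 = $8.1248
Growing perpetuity: P = D₁ / (r − g) = $8.1248 / (0.076 − 0.035) = $198.16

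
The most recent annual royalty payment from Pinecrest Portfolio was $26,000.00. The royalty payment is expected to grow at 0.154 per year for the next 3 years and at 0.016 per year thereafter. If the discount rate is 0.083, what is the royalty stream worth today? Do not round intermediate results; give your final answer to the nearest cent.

$565687.97

D_1 = 30004.00000
D_2 = 34624.61600
D_3 = 39956.80686
Terminal value at year 3: TV = D_3×(1+g_2)/(r−g_2) = 40596.11577/0.067 = 605912.17573
P_0 = D_1/(1+r)^1 + D_2/(1+r)^2 + D_3/(1+r)^3 + TV/(1+r)^3
    = 27704.52447 + 29520.79523 + 31456.13823 + 477006.51400 = 565687.97192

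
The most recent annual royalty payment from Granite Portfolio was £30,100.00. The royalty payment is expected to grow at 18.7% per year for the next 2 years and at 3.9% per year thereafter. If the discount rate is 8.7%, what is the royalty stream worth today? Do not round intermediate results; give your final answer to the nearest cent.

£845694.28

D_1 = 35728.70000
D_2 = 42409.96690
Terminal value at year 2: TV = D_2×(1+g_2)/(r−g_2) = 44063.95561/0.048 = 917999.07519
P_0 = D_1/(1+r)^1 + D_2/(1+r)^2 + TV/(1+r)^2
    = 32869.08924 + 35892.92449 + 776932.26142 = 845694.27515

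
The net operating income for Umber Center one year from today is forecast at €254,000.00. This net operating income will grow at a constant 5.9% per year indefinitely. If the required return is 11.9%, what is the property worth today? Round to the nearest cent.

Growing perpetuity: P = D₁ / (r − g) = €254,000.0000 / (0.119 − 0.059) = €4,233,333.33

€4233333.33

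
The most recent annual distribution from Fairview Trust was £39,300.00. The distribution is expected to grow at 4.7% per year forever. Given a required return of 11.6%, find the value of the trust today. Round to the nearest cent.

£596334.78

D₁ = D₀ × (1 + g) = £39,300.00 × 1.047 = £41,147.1000
Growing perpetuity: P = D₁ / (r − g) = £41,147.1000 / (0.116 − 0.047) = £596,334.78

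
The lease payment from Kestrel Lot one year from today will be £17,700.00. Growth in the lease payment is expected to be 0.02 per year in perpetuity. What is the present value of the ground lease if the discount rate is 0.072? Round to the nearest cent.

£340384.62

Growing perpetuity: P = D₁ / (r − g) = £17,700.0000 / (0.072 − 0.02) = £340,384.62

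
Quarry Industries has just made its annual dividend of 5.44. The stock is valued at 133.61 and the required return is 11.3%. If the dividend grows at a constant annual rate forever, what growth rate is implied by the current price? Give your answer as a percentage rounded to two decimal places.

6.95%

P = D₀(1+g)/(r−g) ⇒ P(r−g) = D₀(1+g) ⇒ g(P+D₀) = P·r − D₀
g = (P·r − D₀)/(P + D₀) = (133.61×0.113 − 5.44) / (133.61 + 5.44) = 0.069457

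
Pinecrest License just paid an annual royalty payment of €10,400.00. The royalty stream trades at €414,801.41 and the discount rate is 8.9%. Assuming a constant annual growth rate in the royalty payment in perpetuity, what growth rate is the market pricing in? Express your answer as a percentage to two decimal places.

P = D₀(1+g)/(r−g) ⇒ P(r−g) = D₀(1+g) ⇒ g(P+D₀) = P·r − D₀
g = (P·r − D₀)/(P + D₀) = (€414,801.41×0.089 − €10,400.00) / (€414,801.41 + €10,400.00) = 0.062364

6.24%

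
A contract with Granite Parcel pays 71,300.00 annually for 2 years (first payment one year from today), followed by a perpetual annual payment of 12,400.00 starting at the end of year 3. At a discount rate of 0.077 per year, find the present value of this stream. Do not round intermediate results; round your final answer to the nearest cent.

266506.88

PV of 2-year annuity: 71,300.00 × [1 − (1+0.077)^−2] / 0.077 = 127671.69370
Perpetuity value at year 2: 12,400.00 / 0.077 = 161038.96104
PV of perpetuity: 161038.96104 / (1+0.077)^2 = 138835.18822
Total PV = 127671.69370 + 138835.18822 = 266506.88192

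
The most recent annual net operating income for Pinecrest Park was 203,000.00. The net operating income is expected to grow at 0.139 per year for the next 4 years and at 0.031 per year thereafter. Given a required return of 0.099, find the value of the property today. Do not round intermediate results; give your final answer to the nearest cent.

4439617.66

D_1 = 231217.00000
D_2 = 263356.16300
D_3 = 299962.66966
D_4 = 341657.48074
Terminal value at year 4: TV = D_4×(1+g_2)/(r−g_2) = 352248.86264/0.068 = 5180130.33297
P_0 = D_1/(1+r)^1 + D_2/(1+r)^2 + D_3/(1+r)^3 + D_4/(1+r)^4 + TV/(1+r)^4
    = 210388.53503 + 218045.98854 + 225982.14826 + 234207.15821 + 3550993.82522 = 4439617.65526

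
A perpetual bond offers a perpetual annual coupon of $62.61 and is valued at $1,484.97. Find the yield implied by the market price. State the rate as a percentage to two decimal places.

4.22%

P = C/r ⇒ r = C/P = $62.61/$1,484.97 = 0.042162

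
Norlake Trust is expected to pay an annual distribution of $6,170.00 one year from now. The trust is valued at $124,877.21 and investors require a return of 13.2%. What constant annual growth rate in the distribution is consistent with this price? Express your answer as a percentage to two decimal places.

8.26%

P = D₁/(r−g) ⇒ g = r − D₁/P = 0.132 − $6,170.00/$124,877.21 = 0.082591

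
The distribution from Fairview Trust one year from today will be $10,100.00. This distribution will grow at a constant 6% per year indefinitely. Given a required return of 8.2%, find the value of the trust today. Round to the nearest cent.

Growing perpetuity: P = D₁ / (r − g) = $10,100.0000 / (0.082 − 0.06) = $459,090.91

$459090.91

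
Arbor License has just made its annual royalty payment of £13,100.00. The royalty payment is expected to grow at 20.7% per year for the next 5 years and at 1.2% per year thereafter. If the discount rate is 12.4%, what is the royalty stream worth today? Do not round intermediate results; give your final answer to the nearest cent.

£250540.55

D_1 = 15811.70000
D_2 = 19084.72190
D_3 = 23035.25933
D_4 = 27803.55802
D_5 = 33558.89452
Terminal value at year 5: TV = D_5×(1+g_2)/(r−g_2) = 33961.60126/0.112 = 303228.58267
P_0 = D_1/(1+r)^1 + D_2/(1+r)^2 + D_3/(1+r)^3 + D_4/(1+r)^4 + D_5/(1+r)^5 + TV/(1+r)^5
    = 14067.34875 + 15106.12985 + 16221.61808 + 17419.47778 + 18705.79153 + 169020.18776 = 250540.55375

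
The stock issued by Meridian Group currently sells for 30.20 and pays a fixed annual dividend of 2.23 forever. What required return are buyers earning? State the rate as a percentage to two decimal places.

P = C/r ⇒ r = C/P = 2.23/30.20 = 0.073841

7.38%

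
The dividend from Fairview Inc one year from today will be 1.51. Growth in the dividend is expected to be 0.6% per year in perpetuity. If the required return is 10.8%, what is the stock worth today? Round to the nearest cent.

14.80

Growing perpetuity: P = D₁ / (r − g) = 1.5100 / (0.108 − 0.006) = 14.80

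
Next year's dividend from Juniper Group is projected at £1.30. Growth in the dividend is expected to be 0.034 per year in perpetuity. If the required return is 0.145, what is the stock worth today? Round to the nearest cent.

£11.71

Growing perpetuity: P = D₁ / (r − g) = £1.3000 / (0.145 − 0.034) = £11.71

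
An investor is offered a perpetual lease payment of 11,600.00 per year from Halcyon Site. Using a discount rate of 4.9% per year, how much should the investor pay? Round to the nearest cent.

Level perpetuity: PV = C / r = 11,600.00 / 0.049 = 236,734.69

236734.69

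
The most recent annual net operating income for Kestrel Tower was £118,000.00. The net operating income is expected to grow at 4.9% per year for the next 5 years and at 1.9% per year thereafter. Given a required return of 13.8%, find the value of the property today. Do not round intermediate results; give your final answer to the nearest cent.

D_1 = 123782.00000
D_2 = 129847.31800
D_3 = 136209.83658
D_4 = 142884.11857
D_5 = 149885.44038
Terminal value at year 5: TV = D_5×(1+g_2)/(r−g_2) = 152733.26375/0.119 = 1283472.80464
P_0 = D_1/(1+r)^1 + D_2/(1+r)^2 + D_3/(1+r)^3 + D_4/(1+r)^4 + D_5/(1+r)^5 + TV/(1+r)^5
    = 108771.52900 + 100264.79255 + 92423.34568 + 85195.15784 + 78532.26764 + 672473.78757 = 1137660.88027

£1137660.88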